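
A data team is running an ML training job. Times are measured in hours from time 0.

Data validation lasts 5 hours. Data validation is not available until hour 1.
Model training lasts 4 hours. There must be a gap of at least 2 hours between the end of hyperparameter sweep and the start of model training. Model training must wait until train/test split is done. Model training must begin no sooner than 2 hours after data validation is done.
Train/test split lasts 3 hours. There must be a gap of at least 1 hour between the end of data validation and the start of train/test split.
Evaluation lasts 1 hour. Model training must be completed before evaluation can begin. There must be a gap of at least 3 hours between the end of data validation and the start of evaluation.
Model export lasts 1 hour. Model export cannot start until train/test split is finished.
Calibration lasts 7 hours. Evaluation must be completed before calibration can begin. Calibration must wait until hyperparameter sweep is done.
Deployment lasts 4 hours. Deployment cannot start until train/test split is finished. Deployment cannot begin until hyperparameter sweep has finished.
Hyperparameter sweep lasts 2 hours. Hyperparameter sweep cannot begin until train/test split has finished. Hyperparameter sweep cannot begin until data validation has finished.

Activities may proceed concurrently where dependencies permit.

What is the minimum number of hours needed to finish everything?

26

After its own release at hour 1, data validation can start at hour 1 and finishes at hour 6.
Train/test split cannot begin until data validation (finishes hour 6, plus 1-hour gap → hour 7). It runs from hour 7 to 7 + 3 = hour 10.
Model export cannot begin until train/test split (finishes hour 10). It runs from hour 10 to 10 + 1 = hour 11.
Hyperparameter sweep cannot start until train/test split (finishes hour 10); data validation (finishes hour 6). The controlling bound is hour 10, so hyperparameter sweep finishes at 10 + 2 = hour 12.
Deployment cannot start until train/test split (finishes hour 10); hyperparameter sweep (finishes hour 12). The controlling bound is hour 12, so deployment finishes at 12 + 4 = hour 16.
Model training needs all of hyperparameter sweep (finishes hour 12, plus 2-hour gap → hour 14); train/test split (finishes hour 10); data validation (finishes hour 6, plus 2-hour gap → hour 8). That puts its earliest start at hour 14; it finishes at 14 + 4 = hour 18.
Evaluation cannot start until model training (finishes hour 18); data validation (finishes hour 6, plus 3-hour gap → hour 9). The controlling bound is hour 18, so evaluation finishes at 18 + 1 = hour 19.
Calibration cannot start until evaluation (finishes hour 19); hyperparameter sweep (finishes hour 12). The controlling bound is hour 19, so calibration finishes at 19 + 7 = hour 26.
All tasks are finished once the last one completes. Finish times: Data validation at 6, Train/test split at 10, Hyperparameter sweep at 12, Model training at 18, Evaluation at 19, Calibration at 26, Model export at 11, Deployment at 16. The latest is hour 26.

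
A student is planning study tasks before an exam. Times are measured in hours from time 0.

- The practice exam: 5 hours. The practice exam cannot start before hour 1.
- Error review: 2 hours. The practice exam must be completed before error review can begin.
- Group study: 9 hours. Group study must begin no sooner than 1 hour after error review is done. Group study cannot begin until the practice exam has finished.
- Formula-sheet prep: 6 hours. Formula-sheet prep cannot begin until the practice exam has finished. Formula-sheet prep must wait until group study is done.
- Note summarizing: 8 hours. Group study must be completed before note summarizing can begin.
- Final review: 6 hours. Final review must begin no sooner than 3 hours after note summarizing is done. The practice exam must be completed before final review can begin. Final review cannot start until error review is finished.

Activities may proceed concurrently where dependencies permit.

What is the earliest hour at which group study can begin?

9

The practice exam cannot begin until its own release at hour 1. It runs from hour 1 to 1 + 5 = hour 6.
Error review cannot begin until the practice exam (finishes hour 6). It runs from hour 6 to 6 + 2 = hour 8.
Group study waits on error review (finishes hour 8, plus 1-hour gap → hour 9); the practice exam (finishes hour 6). The latest of these is hour 9, which is the earliest group study can start.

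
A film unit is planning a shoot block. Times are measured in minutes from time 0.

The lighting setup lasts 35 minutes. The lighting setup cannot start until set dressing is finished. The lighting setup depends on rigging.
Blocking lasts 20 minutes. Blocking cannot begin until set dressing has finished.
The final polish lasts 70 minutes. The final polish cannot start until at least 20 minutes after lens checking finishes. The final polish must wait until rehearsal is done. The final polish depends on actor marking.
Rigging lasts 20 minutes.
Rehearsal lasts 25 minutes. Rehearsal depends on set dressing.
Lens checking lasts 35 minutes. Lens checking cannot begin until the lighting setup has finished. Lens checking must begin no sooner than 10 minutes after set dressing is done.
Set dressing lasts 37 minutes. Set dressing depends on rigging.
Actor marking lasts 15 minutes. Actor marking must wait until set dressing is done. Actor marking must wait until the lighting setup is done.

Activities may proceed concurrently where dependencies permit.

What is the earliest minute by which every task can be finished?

217

Nothing blocks rigging, so it runs from minute 0 to minute 20.
Set dressing waits on rigging (finishes minute 20), so it starts at minute 20 and finishes at 20 + 37 = minute 57.
After set dressing (finishes minute 57), rehearsal can start at minute 57 and finishes at minute 82.
Blocking cannot begin until set dressing (finishes minute 57). It runs from minute 57 to 57 + 20 = minute 77.
The lighting setup cannot start until set dressing (finishes minute 57); rigging (finishes minute 20). The controlling bound is minute 57, so the lighting setup finishes at 57 + 35 = minute 92.
Actor marking needs all of set dressing (finishes minute 57); the lighting setup (finishes minute 92). That puts its earliest start at minute 92; it finishes at 92 + 15 = minute 107.
Lens checking cannot start until the lighting setup (finishes minute 92); set dressing (finishes minute 57, plus 10-minute gap → minute 67). The controlling bound is minute 92, so lens checking finishes at 92 + 35 = minute 127.
The final polish needs all of lens checking (finishes minute 127, plus 20-minute gap → minute 147); rehearsal (finishes minute 82); actor marking (finishes minute 107). That puts its earliest start at minute 147; it finishes at 147 + 70 = minute 217.
All tasks are finished once the last one completes. Finish times: Rigging at 20, Set dressing at 57, The lighting setup at 92, Lens checking at 127, Blocking at 77, Actor marking at 107, Rehearsal at 82, The final polish at 217. The latest is minute 217.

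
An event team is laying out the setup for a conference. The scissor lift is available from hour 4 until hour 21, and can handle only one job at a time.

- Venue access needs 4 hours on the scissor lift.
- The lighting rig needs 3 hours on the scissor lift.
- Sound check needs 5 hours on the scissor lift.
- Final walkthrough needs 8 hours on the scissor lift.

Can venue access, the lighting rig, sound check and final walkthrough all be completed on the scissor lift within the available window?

No

The scissor lift window is 21 − 4 = 17 hours.
Running back to back, the jobs need 4 + 3 + 5 + 8 = 20 hours on the scissor lift.
Since 20 > 17, they cannot all fit.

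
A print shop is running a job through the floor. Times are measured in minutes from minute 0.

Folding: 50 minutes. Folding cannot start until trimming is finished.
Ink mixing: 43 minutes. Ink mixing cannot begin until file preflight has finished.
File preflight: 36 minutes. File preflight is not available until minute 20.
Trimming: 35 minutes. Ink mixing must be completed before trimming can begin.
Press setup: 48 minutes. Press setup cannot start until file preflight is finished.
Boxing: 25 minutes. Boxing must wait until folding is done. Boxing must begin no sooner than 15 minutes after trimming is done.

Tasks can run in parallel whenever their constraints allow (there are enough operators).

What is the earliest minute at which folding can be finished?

File preflight cannot begin until its own release at minute 20. It runs from minute 20 to 20 + 36 = minute 56.
Ink mixing waits on file preflight (finishes minute 56), so it starts at minute 56 and finishes at 56 + 43 = minute 99.
Trimming cannot begin until ink mixing (finishes minute 99). It runs from minute 99 to 99 + 35 = minute 134.
Folding waits on trimming (finishes minute 134), so it starts at minute 134 and finishes at 134 + 50 = minute 184.

184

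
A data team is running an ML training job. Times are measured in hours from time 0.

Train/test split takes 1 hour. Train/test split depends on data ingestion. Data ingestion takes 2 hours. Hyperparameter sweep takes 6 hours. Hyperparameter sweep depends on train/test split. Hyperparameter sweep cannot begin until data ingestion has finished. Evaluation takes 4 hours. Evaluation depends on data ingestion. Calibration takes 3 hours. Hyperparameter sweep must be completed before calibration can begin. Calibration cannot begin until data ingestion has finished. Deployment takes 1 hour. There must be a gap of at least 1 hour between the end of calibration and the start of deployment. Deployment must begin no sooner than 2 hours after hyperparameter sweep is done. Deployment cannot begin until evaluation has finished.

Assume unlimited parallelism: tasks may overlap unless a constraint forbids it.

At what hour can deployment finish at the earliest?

14

Data ingestion has no prerequisites, so it starts at hour 0 and finishes at hour 2.
Evaluation waits on data ingestion (finishes hour 2), so it starts at hour 2 and finishes at 2 + 4 = hour 6.
After data ingestion (finishes hour 2), train/test split can start at hour 2 and finishes at hour 3.
Hyperparameter sweep needs all of train/test split (finishes hour 3); data ingestion (finishes hour 2). That puts its earliest start at hour 3; it finishes at 3 + 6 = hour 9.
Calibration cannot start until hyperparameter sweep (finishes hour 9); data ingestion (finishes hour 2). The controlling bound is hour 9, so calibration finishes at 9 + 3 = hour 12.
Deployment has to wait for calibration (finishes hour 12, plus 1-hour gap → hour 13); hyperparameter sweep (finishes hour 9, plus 2-hour gap → hour 11); evaluation (finishes hour 6). The latest of these is hour 13, so deployment runs hour 13 to 13 + 1 = hour 14.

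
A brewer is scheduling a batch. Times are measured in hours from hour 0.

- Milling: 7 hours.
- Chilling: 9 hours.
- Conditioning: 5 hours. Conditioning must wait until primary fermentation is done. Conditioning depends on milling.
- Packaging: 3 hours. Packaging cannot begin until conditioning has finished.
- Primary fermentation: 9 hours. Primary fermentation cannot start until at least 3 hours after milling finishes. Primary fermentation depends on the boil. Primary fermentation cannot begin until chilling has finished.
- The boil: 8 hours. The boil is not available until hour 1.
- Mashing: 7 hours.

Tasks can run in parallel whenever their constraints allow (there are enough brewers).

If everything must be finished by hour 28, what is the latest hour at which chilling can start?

Packaging must finish by hour 28; it takes 3 hours, so it must start by 28 − 3 = hour 25.
Conditioning must finish before packaging (must start by hour 25). With a 5-hour duration, conditioning must start by 25 − 5 = hour 20.
Since conditioning (must start by hour 20) depends on it, primary fermentation must finish by hour 20. Backing off its 9-hour duration gives a latest start of hour 11.
Chilling must finish before primary fermentation (must start by hour 11). With a 9-hour duration, chilling must start by 11 − 9 = hour 2.

2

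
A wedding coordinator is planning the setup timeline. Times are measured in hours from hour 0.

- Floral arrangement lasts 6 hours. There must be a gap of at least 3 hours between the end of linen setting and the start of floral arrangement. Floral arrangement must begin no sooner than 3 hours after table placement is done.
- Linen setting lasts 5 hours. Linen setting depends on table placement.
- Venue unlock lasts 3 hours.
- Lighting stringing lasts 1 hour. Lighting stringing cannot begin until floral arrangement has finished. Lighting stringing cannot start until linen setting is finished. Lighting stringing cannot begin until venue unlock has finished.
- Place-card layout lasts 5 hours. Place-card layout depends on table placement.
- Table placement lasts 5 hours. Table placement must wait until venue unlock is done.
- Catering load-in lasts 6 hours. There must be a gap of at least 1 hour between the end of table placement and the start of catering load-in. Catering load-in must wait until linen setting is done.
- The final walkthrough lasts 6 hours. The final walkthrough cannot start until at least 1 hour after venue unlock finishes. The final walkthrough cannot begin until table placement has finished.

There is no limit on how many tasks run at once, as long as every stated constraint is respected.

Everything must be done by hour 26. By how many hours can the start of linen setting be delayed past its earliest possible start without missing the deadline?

Venue unlock can start immediately at hour 0; it finishes at hour 3.
Table placement waits on venue unlock (finishes hour 3), so it starts at hour 3 and finishes at 3 + 5 = hour 8.
Linen setting cannot begin until table placement (finishes hour 8). It runs from hour 8 to 8 + 5 = hour 13.

Working backward from the deadline:
Lighting stringing must finish by hour 26; it takes 1 hour, so it must start by 26 − 1 = hour 25.
Floral arrangement feeds into lighting stringing (must start by hour 25); so floral arrangement must finish by hour 25 and therefore start by hour 19.
Catering load-in must finish by hour 26; it takes 6 hours, so it must start by 26 − 6 = hour 20.
Linen setting has several dependents: floral arrangement (must start by hour 19, minus 3-hour gap → hour 16); lighting stringing (must start by hour 25); catering load-in (must start by hour 20). The earliest of those limits is hour 16, so linen setting must start by 16 − 5 = hour 11.
So linen setting can start as early as hour 8 and as late as hour 11, giving 11 − 8 = 3 hours of slack.

3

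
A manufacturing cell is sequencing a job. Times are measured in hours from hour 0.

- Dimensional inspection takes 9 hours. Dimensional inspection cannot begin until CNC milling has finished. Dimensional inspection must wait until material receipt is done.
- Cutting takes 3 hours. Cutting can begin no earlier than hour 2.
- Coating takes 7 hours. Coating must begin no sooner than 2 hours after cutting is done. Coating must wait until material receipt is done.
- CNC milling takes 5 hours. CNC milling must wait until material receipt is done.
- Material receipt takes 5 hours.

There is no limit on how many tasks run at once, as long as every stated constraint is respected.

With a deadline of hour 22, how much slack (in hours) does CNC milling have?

3

Material receipt has no prerequisites, so it starts at hour 0 and finishes at hour 5.
After material receipt (finishes hour 5), CNC milling can start at hour 5 and finishes at hour 10.

Working backward from the deadline:
Dimensional inspection has no dependents, so it just needs to finish by hour 22. Starting by 22 − 9 = hour 13 achieves that.
Since dimensional inspection (must start by hour 13) depends on it, CNC milling must finish by hour 13. Backing off its 5-hour duration gives a latest start of hour 8.
So CNC milling can start as early as hour 5 and as late as hour 8, giving 8 − 5 = 3 hours of slack.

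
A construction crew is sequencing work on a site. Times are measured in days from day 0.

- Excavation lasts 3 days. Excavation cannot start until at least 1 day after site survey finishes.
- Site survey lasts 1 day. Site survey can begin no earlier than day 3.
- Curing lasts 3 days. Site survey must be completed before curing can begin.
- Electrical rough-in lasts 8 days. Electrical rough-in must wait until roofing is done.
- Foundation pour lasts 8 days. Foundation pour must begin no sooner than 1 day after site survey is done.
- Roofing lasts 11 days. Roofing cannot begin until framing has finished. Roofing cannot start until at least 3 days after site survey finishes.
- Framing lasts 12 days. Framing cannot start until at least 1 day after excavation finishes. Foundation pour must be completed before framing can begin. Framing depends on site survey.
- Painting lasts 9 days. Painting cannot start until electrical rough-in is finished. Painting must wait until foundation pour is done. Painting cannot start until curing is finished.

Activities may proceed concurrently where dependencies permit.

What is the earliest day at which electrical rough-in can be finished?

Site survey cannot begin until its own release at day 3. It runs from day 3 to 3 + 1 = day 4.
Foundation pour waits on site survey (finishes day 4, plus 1-day gap → day 5), so it starts at day 5 and finishes at 5 + 8 = day 13.
Excavation waits on site survey (finishes day 4, plus 1-day gap → day 5), so it starts at day 5 and finishes at 5 + 3 = day 8.
For framing: excavation (finishes day 8, plus 1-day gap → day 9); foundation pour (finishes day 13); site survey (finishes day 4). Taking the maximum gives a start of day 13, and it finishes at 13 + 12 = day 25.
Roofing needs all of framing (finishes day 25); site survey (finishes day 4, plus 3-day gap → day 7). That puts its earliest start at day 25; it finishes at 25 + 11 = day 36.
Electrical rough-in cannot begin until roofing (finishes day 36). It runs from day 36 to 36 + 8 = day 44.

44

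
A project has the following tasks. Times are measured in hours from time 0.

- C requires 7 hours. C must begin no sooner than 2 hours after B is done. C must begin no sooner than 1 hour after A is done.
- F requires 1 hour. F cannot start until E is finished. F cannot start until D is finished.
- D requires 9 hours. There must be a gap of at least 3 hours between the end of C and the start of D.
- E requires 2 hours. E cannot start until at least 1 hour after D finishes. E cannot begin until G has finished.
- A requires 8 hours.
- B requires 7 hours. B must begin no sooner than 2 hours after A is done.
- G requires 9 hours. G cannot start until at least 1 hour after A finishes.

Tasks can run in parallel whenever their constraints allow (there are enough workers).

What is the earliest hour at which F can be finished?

A has no prerequisites, so it starts at hour 0 and finishes at hour 8.
After A (finishes hour 8, plus 1-hour gap → hour 9), G can start at hour 9 and finishes at hour 18.
B cannot begin until A (finishes hour 8, plus 2-hour gap → hour 10). It runs from hour 10 to 10 + 7 = hour 17.
C cannot start until B (finishes hour 17, plus 2-hour gap → hour 19); A (finishes hour 8, plus 1-hour gap → hour 9). The controlling bound is hour 19, so C finishes at 19 + 7 = hour 26.
D waits on C (finishes hour 26, plus 3-hour gap → hour 29), so it starts at hour 29 and finishes at 29 + 9 = hour 38.
E cannot start until D (finishes hour 38, plus 1-hour gap → hour 39); G (finishes hour 18). The controlling bound is hour 39, so E finishes at 39 + 2 = hour 41.
F needs all of E (finishes hour 41); D (finishes hour 38). That puts its earliest start at hour 41; it finishes at 41 + 1 = hour 42.

42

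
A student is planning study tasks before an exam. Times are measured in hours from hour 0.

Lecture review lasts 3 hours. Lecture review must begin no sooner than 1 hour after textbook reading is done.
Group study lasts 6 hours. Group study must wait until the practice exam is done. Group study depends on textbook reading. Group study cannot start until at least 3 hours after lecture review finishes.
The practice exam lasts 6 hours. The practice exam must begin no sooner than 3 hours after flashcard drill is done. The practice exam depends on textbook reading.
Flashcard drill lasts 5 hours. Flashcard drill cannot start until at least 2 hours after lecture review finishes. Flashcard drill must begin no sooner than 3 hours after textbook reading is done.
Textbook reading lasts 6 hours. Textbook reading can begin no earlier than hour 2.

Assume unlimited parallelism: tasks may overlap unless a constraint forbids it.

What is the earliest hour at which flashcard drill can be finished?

19

After its own release at hour 2, textbook reading can start at hour 2 and finishes at hour 8.
Lecture review cannot begin until textbook reading (finishes hour 8, plus 1-hour gap → hour 9). It runs from hour 9 to 9 + 3 = hour 12.
For flashcard drill: lecture review (finishes hour 12, plus 2-hour gap → hour 14); textbook reading (finishes hour 8, plus 3-hour gap → hour 11). Taking the maximum gives a start of hour 14, and it finishes at 14 + 5 = hour 19.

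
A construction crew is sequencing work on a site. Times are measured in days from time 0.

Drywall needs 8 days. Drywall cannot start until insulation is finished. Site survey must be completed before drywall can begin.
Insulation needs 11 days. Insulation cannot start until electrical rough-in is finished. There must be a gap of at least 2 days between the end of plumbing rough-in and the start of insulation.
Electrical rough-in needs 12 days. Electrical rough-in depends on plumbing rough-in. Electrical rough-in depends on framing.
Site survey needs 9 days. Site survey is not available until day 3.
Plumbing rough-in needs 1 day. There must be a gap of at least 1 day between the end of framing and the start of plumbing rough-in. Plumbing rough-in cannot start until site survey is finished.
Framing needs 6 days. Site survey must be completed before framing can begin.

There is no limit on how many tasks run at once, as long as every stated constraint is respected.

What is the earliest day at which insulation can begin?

32

After its own release at day 3, site survey can start at day 3 and finishes at day 12.
Framing waits on site survey (finishes day 12), so it starts at day 12 and finishes at 12 + 6 = day 18.
Plumbing rough-in needs all of framing (finishes day 18, plus 1-day gap → day 19); site survey (finishes day 12). That puts its earliest start at day 19; it finishes at 19 + 1 = day 20.
For electrical rough-in: plumbing rough-in (finishes day 20); framing (finishes day 18). Taking the maximum gives a start of day 20, and it finishes at 20 + 12 = day 32.
Insulation waits on electrical rough-in (finishes day 32); plumbing rough-in (finishes day 20, plus 2-day gap → day 22). The latest of these is day 32, which is the earliest insulation can start.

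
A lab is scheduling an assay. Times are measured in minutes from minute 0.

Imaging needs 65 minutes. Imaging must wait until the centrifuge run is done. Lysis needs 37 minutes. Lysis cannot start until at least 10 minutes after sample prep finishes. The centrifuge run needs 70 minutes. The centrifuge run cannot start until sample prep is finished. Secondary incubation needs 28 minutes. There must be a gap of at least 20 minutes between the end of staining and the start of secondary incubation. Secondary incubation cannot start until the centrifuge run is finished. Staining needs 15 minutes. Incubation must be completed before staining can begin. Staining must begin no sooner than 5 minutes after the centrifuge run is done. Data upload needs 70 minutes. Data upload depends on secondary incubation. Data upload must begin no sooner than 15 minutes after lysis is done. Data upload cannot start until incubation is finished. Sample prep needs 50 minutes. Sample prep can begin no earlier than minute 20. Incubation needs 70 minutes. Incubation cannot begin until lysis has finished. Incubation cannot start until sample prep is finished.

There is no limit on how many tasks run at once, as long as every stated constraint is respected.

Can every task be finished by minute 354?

Yes

Sample prep cannot begin until its own release at minute 20. It runs from minute 20 to 20 + 50 = minute 70.
After sample prep (finishes minute 70), the centrifuge run can start at minute 70 and finishes at minute 140.
Imaging cannot begin until the centrifuge run (finishes minute 140). It runs from minute 140 to 140 + 65 = minute 205.
Lysis waits on sample prep (finishes minute 70, plus 10-minute gap → minute 80), so it starts at minute 80 and finishes at 80 + 37 = minute 117.
For incubation: lysis (finishes minute 117); sample prep (finishes minute 70). Taking the maximum gives a start of minute 117, and it finishes at 117 + 70 = minute 187.
Staining has to wait for incubation (finishes minute 187); the centrifuge run (finishes minute 140, plus 5-minute gap → minute 145). The latest of these is minute 187, so staining runs minute 187 to 187 + 15 = minute 202.
Secondary incubation has to wait for staining (finishes minute 202, plus 20-minute gap → minute 222); the centrifuge run (finishes minute 140). The latest of these is minute 222, so secondary incubation runs minute 222 to 222 + 28 = minute 250.
For data upload: secondary incubation (finishes minute 250); lysis (finishes minute 117, plus 15-minute gap → minute 132); incubation (finishes minute 187). Taking the maximum gives a start of minute 250, and it finishes at 250 + 70 = minute 320.
Every task is finished by minute 320, which is no later than the deadline of 354, so the schedule is feasible.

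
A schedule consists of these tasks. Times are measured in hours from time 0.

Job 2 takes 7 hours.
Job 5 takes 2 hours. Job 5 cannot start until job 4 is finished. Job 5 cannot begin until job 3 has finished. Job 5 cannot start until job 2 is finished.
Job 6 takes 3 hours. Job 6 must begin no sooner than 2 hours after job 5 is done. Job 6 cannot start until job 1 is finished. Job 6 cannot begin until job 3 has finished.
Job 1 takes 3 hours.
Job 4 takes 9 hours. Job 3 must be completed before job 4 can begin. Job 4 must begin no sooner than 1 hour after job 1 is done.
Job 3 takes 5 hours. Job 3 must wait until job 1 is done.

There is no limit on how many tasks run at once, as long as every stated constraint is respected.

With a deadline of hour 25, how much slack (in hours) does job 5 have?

Nothing blocks job 2, so it runs from hour 0 to hour 7.
Nothing blocks job 1, so it runs from hour 0 to hour 3.
After job 1 (finishes hour 3), job 3 can start at hour 3 and finishes at hour 8.
Job 4 cannot start until job 3 (finishes hour 8); job 1 (finishes hour 3, plus 1-hour gap → hour 4). The controlling bound is hour 8, so job 4 finishes at 8 + 9 = hour 17.
Job 5 cannot start until job 4 (finishes hour 17); job 3 (finishes hour 8); job 2 (finishes hour 7). The controlling bound is hour 17, so job 5 finishes at 17 + 2 = hour 19.

Working backward from the deadline:
Nothing follows job 6; the deadline of hour 25 is its only limit. It must start by 25 − 3 = hour 22.
Job 5 must finish before job 6 (must start by hour 22, minus 2-hour gap → hour 20). With a 2-hour duration, job 5 must start by 20 − 2 = hour 18.
So job 5 can start as early as hour 17 and as late as hour 18, giving 18 − 17 = 1 hour of slack.

1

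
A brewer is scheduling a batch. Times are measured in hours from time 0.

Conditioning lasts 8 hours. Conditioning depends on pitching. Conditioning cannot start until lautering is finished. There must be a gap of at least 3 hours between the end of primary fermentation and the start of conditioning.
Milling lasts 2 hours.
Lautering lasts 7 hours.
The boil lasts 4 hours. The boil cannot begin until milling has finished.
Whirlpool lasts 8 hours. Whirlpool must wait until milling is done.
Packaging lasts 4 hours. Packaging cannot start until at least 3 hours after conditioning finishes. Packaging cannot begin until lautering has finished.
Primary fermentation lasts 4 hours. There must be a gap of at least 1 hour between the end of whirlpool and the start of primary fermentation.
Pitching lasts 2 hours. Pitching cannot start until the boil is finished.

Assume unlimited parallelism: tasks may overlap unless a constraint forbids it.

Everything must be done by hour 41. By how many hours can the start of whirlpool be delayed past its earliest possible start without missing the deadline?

8

Nothing blocks milling, so it runs from hour 0 to hour 2.
After milling (finishes hour 2), whirlpool can start at hour 2 and finishes at hour 10.

Working backward from the deadline:
To finish by hour 41, packaging (duration 4) must start no later than hour 37.
Conditioning has to be done before packaging (must start by hour 37, minus 3-hour gap → hour 34). That means finishing by hour 34, i.e. starting by 34 − 8 = hour 26.
Primary fermentation must finish before conditioning (must start by hour 26, minus 3-hour gap → hour 23). With a 4-hour duration, primary fermentation must start by 23 − 4 = hour 19.
Whirlpool feeds into primary fermentation (must start by hour 19, minus 1-hour gap → hour 18); so whirlpool must finish by hour 18 and therefore start by hour 10.
So whirlpool can start as early as hour 2 and as late as hour 10, giving 10 − 2 = 8 hours of slack.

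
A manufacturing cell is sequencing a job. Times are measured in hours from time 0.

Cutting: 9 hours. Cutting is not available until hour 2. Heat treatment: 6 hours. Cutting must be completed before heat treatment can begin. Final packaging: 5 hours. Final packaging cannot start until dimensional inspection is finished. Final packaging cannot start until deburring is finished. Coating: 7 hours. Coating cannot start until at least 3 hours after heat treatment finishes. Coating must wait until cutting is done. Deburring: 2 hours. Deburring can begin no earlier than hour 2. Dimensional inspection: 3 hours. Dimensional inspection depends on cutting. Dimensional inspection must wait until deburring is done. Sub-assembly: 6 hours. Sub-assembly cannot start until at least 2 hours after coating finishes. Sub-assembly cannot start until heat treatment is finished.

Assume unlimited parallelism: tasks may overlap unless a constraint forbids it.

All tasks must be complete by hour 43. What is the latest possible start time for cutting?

10

To finish by hour 43, sub-assembly (duration 6) must start no later than hour 37.
Since sub-assembly (must start by hour 37, minus 2-hour gap → hour 35) depends on it, coating must finish by hour 35. Backing off its 7-hour duration gives a latest start of hour 28.
Heat treatment must finish in time for coating (must start by hour 28, minus 3-hour gap → hour 25); sub-assembly (must start by hour 37). The tightest is hour 25, so heat treatment must start by 25 − 6 = hour 19.
Final packaging must finish by hour 43; it takes 5 hours, so it must start by 43 − 5 = hour 38.
Since final packaging (must start by hour 38) depends on it, dimensional inspection must finish by hour 38. Backing off its 3-hour duration gives a latest start of hour 35.
Cutting feeds heat treatment (must start by hour 19); dimensional inspection (must start by hour 35); coating (must start by hour 28). Taking the minimum, cutting must finish by hour 19 and start by 19 − 9 = hour 10.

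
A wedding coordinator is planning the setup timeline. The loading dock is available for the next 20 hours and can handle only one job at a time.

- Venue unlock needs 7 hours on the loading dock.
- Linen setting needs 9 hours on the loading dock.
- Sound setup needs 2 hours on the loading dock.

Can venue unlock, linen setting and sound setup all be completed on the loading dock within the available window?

Yes

Running back to back, the jobs need 7 + 9 + 2 = 18 hours on the loading dock.
Since 18 ≤ 20, they fit within the window.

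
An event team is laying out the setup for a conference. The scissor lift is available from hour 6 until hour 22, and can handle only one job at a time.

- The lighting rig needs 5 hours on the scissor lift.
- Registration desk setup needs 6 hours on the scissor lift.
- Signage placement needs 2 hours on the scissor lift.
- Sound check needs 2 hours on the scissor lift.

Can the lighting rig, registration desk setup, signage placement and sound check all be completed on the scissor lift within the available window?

Yes

The scissor lift window is 22 − 6 = 16 hours.
Running back to back, the jobs need 5 + 6 + 2 + 2 = 15 hours on the scissor lift.
Since 15 ≤ 16, they fit within the window.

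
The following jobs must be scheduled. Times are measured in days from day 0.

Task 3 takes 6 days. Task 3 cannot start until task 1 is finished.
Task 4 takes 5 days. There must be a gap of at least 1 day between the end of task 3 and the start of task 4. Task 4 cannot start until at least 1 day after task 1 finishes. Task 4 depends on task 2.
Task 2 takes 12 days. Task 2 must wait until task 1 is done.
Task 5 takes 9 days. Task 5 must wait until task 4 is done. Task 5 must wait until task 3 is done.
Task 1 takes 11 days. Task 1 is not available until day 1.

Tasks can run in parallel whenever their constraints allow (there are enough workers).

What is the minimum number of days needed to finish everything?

38

After its own release at day 1, task 1 can start at day 1 and finishes at day 12.
Task 3 cannot begin until task 1 (finishes day 12). It runs from day 12 to 12 + 6 = day 18.
Task 2 waits on task 1 (finishes day 12), so it starts at day 12 and finishes at 12 + 12 = day 24.
Task 4 cannot start until task 3 (finishes day 18, plus 1-day gap → day 19); task 1 (finishes day 12, plus 1-day gap → day 13); task 2 (finishes day 24). The controlling bound is day 24, so task 4 finishes at 24 + 5 = day 29.
Task 5 has to wait for task 4 (finishes day 29); task 3 (finishes day 18). The latest of these is day 29, so task 5 runs day 29 to 29 + 9 = day 38.
All tasks are finished once the last one completes. Finish times: Task 1 at 12, Task 2 at 24, Task 3 at 18, Task 4 at 29, Task 5 at 38. The latest is day 38.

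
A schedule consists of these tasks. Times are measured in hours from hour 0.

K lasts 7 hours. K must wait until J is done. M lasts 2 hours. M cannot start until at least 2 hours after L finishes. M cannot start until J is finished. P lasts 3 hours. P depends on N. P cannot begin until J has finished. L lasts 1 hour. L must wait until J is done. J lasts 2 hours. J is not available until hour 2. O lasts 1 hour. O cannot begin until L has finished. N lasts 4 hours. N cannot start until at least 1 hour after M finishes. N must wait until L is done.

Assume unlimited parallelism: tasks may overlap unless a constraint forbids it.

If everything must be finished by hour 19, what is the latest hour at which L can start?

6

P has no dependents, so it just needs to finish by hour 19. Starting by 19 − 3 = hour 16 achieves that.
N feeds into P (must start by hour 16); so N must finish by hour 16 and therefore start by hour 12.
M has to be done before N (must start by hour 12, minus 1-hour gap → hour 11). That means finishing by hour 11, i.e. starting by 11 − 2 = hour 9.
O has no dependents, so it just needs to finish by hour 19. Starting by 19 − 1 = hour 18 achieves that.
For L: M (must start by hour 9, minus 2-hour gap → hour 7); N (must start by hour 12); O (must start by hour 18). The most restrictive is hour 7; with a 1-hour duration, L must start by hour 6.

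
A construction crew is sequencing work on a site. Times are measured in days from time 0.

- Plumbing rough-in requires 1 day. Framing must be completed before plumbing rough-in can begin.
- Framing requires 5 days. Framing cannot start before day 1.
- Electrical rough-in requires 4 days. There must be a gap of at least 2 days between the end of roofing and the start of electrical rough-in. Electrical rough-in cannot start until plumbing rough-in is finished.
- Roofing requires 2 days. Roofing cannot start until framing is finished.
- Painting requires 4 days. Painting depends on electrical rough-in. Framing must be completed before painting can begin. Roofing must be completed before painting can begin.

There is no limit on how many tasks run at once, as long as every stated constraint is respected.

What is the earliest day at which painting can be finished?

18

Framing cannot begin until its own release at day 1. It runs from day 1 to 1 + 5 = day 6.
After framing (finishes day 6), plumbing rough-in can start at day 6 and finishes at day 7.
After framing (finishes day 6), roofing can start at day 6 and finishes at day 8.
Electrical rough-in has to wait for roofing (finishes day 8, plus 2-day gap → day 10); plumbing rough-in (finishes day 7). The latest of these is day 10, so electrical rough-in runs day 10 to 10 + 4 = day 14.
For painting: electrical rough-in (finishes day 14); framing (finishes day 6); roofing (finishes day 8). Taking the maximum gives a start of day 14, and it finishes at 14 + 4 = day 18.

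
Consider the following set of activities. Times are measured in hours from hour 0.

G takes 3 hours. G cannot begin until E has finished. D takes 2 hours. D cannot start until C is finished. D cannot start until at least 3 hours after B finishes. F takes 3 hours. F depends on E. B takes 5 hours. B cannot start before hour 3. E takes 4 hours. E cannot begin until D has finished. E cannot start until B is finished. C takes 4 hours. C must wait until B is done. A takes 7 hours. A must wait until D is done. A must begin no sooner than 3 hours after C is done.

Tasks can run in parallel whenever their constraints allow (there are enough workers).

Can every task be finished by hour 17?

No

After its own release at hour 3, B can start at hour 3 and finishes at hour 8.
C waits on B (finishes hour 8), so it starts at hour 8 and finishes at 8 + 4 = hour 12.
D has to wait for C (finishes hour 12); B (finishes hour 8, plus 3-hour gap → hour 11). The latest of these is hour 12, so D runs hour 12 to 12 + 2 = hour 14.
For E: D (finishes hour 14); B (finishes hour 8). Taking the maximum gives a start of hour 14, and it finishes at 14 + 4 = hour 18.
G cannot begin until E (finishes hour 18). It runs from hour 18 to 18 + 3 = hour 21.
F cannot begin until E (finishes hour 18). It runs from hour 18 to 18 + 3 = hour 21.
A has to wait for D (finishes hour 14); C (finishes hour 12, plus 3-hour gap → hour 15). The latest of these is hour 15, so A runs hour 15 to 15 + 7 = hour 22.
The earliest everything can be done is hour 22, which is after the deadline of 17, so it is not possible.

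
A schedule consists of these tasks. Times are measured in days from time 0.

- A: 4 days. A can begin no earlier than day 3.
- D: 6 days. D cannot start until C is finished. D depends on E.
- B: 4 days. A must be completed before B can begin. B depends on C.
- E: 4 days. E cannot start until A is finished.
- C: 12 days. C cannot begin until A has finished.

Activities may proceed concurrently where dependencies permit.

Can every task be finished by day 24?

After its own release at day 3, A can start at day 3 and finishes at day 7.
After A (finishes day 7), E can start at day 7 and finishes at day 11.
After A (finishes day 7), C can start at day 7 and finishes at day 19.
D needs all of C (finishes day 19); E (finishes day 11). That puts its earliest start at day 19; it finishes at 19 + 6 = day 25.
B has to wait for A (finishes day 7); C (finishes day 19). The latest of these is day 19, so B runs day 19 to 19 + 4 = day 23.
The earliest everything can be done is day 25, which is after the deadline of 24, so it is not possible.

No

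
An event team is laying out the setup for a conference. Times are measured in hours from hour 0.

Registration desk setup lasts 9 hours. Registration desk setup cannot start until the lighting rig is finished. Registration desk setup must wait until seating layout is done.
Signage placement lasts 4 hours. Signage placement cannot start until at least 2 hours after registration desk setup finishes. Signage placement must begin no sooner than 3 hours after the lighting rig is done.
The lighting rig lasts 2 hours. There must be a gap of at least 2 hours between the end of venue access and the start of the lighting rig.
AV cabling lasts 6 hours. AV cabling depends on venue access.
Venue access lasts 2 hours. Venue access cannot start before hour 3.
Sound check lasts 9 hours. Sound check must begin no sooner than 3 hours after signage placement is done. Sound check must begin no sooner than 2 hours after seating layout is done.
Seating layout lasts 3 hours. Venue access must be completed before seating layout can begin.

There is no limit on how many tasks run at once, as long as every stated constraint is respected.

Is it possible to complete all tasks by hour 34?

No

After its own release at hour 3, venue access can start at hour 3 and finishes at hour 5.
Seating layout waits on venue access (finishes hour 5), so it starts at hour 5 and finishes at 5 + 3 = hour 8.
AV cabling cannot begin until venue access (finishes hour 5). It runs from hour 5 to 5 + 6 = hour 11.
After venue access (finishes hour 5, plus 2-hour gap → hour 7), the lighting rig can start at hour 7 and finishes at hour 9.
Registration desk setup cannot start until the lighting rig (finishes hour 9); seating layout (finishes hour 8). The controlling bound is hour 9, so registration desk setup finishes at 9 + 9 = hour 18.
Signage placement cannot start until registration desk setup (finishes hour 18, plus 2-hour gap → hour 20); the lighting rig (finishes hour 9, plus 3-hour gap → hour 12). The controlling bound is hour 20, so signage placement finishes at 20 + 4 = hour 24.
Sound check cannot start until signage placement (finishes hour 24, plus 3-hour gap → hour 27); seating layout (finishes hour 8, plus 2-hour gap → hour 10). The controlling bound is hour 27, so sound check finishes at 27 + 9 = hour 36.
The earliest everything can be done is hour 36, which is after the deadline of 34, so it is not possible.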